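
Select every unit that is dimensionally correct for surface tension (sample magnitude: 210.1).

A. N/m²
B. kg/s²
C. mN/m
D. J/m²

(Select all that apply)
B, C, D

surface tension has SI base units: kg / s^2

Checking each option against kg / s^2:
  A. N/m²: ✗ does not match
  B. kg/s²: ✓ matches
  C. mN/m: ✓ matches
  D. J/m²: ✓ matches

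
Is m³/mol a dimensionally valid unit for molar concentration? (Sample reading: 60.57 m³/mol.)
No

molar concentration has SI base units: mol / m^3
m³/mol does NOT reduce to mol / m^3; a valid unit for molar concentration would be e.g. mol/m³.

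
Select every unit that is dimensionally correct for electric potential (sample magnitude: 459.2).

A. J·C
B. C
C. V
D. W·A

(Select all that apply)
C

electric potential has SI base units: kg * m^2 / (A * s^3)

Checking each option against kg * m^2 / (A * s^3):
  A. J·C: ✗ does not match
  B. C: ✗ does not match
  C. V: ✓ matches
  D. W·A: ✗ does not match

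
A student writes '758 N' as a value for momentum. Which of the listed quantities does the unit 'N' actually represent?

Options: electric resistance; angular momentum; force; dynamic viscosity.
force

momentum should have units dimensionally equivalent to kg * m / s (e.g. kg·m/s).
The given unit 'N' reduces to kg * m / s^2. Of the listed options, that is the dimensionality of force.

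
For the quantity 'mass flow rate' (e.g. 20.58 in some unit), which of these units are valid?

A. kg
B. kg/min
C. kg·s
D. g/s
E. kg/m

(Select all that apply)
B, D

mass flow rate has SI base units: kg / s

Checking each option against kg / s:
  A. kg: ✗ does not match
  B. kg/min: ✓ matches
  C. kg·s: ✗ does not match
  D. g/s: ✓ matches
  E. kg/m: ✗ does not match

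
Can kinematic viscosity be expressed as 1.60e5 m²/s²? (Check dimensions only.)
No

kinematic viscosity has SI base units: m^2 / s
m²/s² does NOT reduce to m^2 / s; a valid unit for kinematic viscosity would be e.g. m²/s.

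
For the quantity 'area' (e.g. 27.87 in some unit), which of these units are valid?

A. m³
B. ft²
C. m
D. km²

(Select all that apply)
B, D

area has SI base units: m^2

Checking each option against m^2:
  A. m³: ✗ does not match
  B. ft²: ✓ matches
  C. m: ✗ does not match
  D. km²: ✓ matches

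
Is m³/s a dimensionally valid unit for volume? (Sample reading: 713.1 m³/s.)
No

volume has SI base units: m^3
m³/s does NOT reduce to m^3; a valid unit for volume would be e.g. m³.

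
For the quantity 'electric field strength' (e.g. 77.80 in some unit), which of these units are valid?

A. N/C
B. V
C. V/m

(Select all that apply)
A, C

electric field strength has SI base units: kg * m / (A * s^3)

Checking each option against kg * m / (A * s^3):
  A. N/C: ✓ matches
  B. V: ✗ does not match
  C. V/m: ✓ matches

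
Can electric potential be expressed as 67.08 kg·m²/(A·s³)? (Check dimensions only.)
Yes

electric potential has SI base units: kg * m^2 / (A * s^3)
kg·m²/(A·s³) reduces to the same SI base units, so it is a valid unit for electric potential.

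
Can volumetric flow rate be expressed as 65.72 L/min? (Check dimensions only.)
Yes

volumetric flow rate has SI base units: m^3 / s
L/min reduces to the same SI base units, so it is a valid unit for volumetric flow rate.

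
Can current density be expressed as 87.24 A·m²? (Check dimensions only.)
No

current density has SI base units: A / m^2
A·m² does NOT reduce to A / m^2; a valid unit for current density would be e.g. A/m².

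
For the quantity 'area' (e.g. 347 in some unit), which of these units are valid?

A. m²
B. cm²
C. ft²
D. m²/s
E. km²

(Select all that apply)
A, B, C, E

area has SI base units: m^2

Checking each option against m^2:
  A. m²: ✓ matches
  B. cm²: ✓ matches
  C. ft²: ✓ matches
  D. m²/s: ✗ does not match
  E. km²: ✓ matches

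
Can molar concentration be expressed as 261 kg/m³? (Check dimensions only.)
No

molar concentration has SI base units: mol / m^3
kg/m³ does NOT reduce to mol / m^3; a valid unit for molar concentration would be e.g. mol/m³.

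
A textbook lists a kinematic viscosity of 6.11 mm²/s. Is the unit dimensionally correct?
Yes

kinematic viscosity has SI base units: m^2 / s
mm²/s reduces to the same SI base units, so it is a valid unit for kinematic viscosity.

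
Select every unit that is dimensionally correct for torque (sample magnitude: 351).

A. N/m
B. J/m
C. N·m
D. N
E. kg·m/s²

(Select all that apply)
C

torque has SI base units: kg * m^2 / s^2

Checking each option against kg * m^2 / s^2:
  A. N/m: ✗ does not match
  B. J/m: ✗ does not match
  C. N·m: ✓ matches
  D. N: ✗ does not match
  E. kg·m/s²: ✗ does not match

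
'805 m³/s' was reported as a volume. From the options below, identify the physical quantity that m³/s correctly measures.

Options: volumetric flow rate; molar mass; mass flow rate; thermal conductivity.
volumetric flow rate

volume should have units dimensionally equivalent to m^3 (e.g. m³).
The given unit 'm³/s' reduces to m^3 / s. Of the listed options, that is the dimensionality of volumetric flow rate.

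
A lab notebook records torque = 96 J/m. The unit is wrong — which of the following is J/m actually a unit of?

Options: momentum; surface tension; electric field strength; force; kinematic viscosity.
force

torque should have units dimensionally equivalent to kg * m^2 / s^2 (e.g. N·m).
The given unit 'J/m' reduces to kg * m / s^2. Of the listed options, that is the dimensionality of force.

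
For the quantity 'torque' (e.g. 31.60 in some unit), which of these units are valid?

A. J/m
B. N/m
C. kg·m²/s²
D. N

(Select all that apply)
C

torque has SI base units: kg * m^2 / s^2

Checking each option against kg * m^2 / s^2:
  A. J/m: ✗ does not match
  B. N/m: ✗ does not match
  C. kg·m²/s²: ✓ matches
  D. N: ✗ does not match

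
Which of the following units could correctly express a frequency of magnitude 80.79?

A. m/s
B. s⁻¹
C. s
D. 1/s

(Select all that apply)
B, D

frequency has SI base units: 1 / s

Checking each option against 1 / s:
  A. m/s: ✗ does not match
  B. s⁻¹: ✓ matches
  C. s: ✗ does not match
  D. 1/s: ✓ matches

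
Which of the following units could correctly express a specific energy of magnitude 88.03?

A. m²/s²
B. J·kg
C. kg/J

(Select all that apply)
A

specific energy has SI base units: m^2 / s^2

Checking each option against m^2 / s^2:
  A. m²/s²: ✓ matches
  B. J·kg: ✗ does not match
  C. kg/J: ✗ does not match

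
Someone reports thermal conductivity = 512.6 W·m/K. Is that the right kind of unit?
No

thermal conductivity has SI base units: kg * m / (s^3 * K)
W·m/K does NOT reduce to kg * m / (s^3 * K); a valid unit for thermal conductivity would be e.g. W/(m·K).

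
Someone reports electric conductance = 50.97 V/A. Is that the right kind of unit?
No

electric conductance has SI base units: A^2 * s^3 / (kg * m^2)
V/A does NOT reduce to A^2 * s^3 / (kg * m^2); a valid unit for electric conductance would be e.g. S.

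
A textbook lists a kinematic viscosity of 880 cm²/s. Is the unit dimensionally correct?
Yes

kinematic viscosity has SI base units: m^2 / s
cm²/s reduces to the same SI base units, so it is a valid unit for kinematic viscosity.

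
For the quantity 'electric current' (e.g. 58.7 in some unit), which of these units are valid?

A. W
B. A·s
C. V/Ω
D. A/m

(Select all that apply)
C

electric current has SI base units: A

Checking each option against A:
  A. W: ✗ does not match
  B. A·s: ✗ does not match
  C. V/Ω: ✓ matches
  D. A/m: ✗ does not match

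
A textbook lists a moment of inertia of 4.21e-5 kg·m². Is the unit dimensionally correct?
Yes

moment of inertia has SI base units: kg * m^2
kg·m² reduces to the same SI base units, so it is a valid unit for moment of inertia.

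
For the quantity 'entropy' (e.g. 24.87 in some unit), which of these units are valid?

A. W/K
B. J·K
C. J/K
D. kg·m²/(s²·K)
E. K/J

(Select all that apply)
C, D

entropy has SI base units: kg * m^2 / (s^2 * K)

Checking each option against kg * m^2 / (s^2 * K):
  A. W/K: ✗ does not match
  B. J·K: ✗ does not match
  C. J/K: ✓ matches
  D. kg·m²/(s²·K): ✓ matches
  E. K/J: ✗ does not match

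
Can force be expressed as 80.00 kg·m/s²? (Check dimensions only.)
Yes

force has SI base units: kg * m / s^2
kg·m/s² reduces to the same SI base units, so it is a valid unit for force.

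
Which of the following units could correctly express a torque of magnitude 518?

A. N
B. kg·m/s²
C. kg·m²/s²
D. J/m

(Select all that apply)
C

torque has SI base units: kg * m^2 / s^2

Checking each option against kg * m^2 / s^2:
  A. N: ✗ does not match
  B. kg·m/s²: ✗ does not match
  C. kg·m²/s²: ✓ matches
  D. J/m: ✗ does not match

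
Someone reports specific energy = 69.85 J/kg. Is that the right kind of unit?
Yes

specific energy has SI base units: m^2 / s^2
J/kg reduces to the same SI base units, so it is a valid unit for specific energy.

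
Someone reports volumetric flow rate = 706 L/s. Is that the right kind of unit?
Yes

volumetric flow rate has SI base units: m^3 / s
L/s reduces to the same SI base units, so it is a valid unit for volumetric flow rate.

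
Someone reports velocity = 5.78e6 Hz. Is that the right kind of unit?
No

velocity has SI base units: m / s
Hz does NOT reduce to m / s; a valid unit for velocity would be e.g. m/s.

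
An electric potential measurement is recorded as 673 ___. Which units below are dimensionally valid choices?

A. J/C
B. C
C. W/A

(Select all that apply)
A, C

electric potential has SI base units: kg * m^2 / (A * s^3)

Checking each option against kg * m^2 / (A * s^3):
  A. J/C: ✓ matches
  B. C: ✗ does not match
  C. W/A: ✓ matches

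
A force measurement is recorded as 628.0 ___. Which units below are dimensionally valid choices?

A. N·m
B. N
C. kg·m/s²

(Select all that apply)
B, C

force has SI base units: kg * m / s^2

Checking each option against kg * m / s^2:
  A. N·m: ✗ does not match
  B. N: ✓ matches
  C. kg·m/s²: ✓ matches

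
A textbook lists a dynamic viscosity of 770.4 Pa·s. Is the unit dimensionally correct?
Yes

dynamic viscosity has SI base units: kg / (m * s)
Pa·s reduces to the same SI base units, so it is a valid unit for dynamic viscosity.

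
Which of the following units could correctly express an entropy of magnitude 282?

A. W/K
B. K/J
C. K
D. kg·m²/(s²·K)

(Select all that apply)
D

entropy has SI base units: kg * m^2 / (s^2 * K)

Checking each option against kg * m^2 / (s^2 * K):
  A. W/K: ✗ does not match
  B. K/J: ✗ does not match
  C. K: ✗ does not match
  D. kg·m²/(s²·K): ✓ matches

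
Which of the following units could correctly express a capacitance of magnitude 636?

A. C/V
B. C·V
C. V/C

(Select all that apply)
A

capacitance has SI base units: A^2 * s^4 / (kg * m^2)

Checking each option against A^2 * s^4 / (kg * m^2):
  A. C/V: ✓ matches
  B. C·V: ✗ does not match
  C. V/C: ✗ does not match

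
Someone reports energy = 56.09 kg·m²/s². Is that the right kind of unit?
Yes

energy has SI base units: kg * m^2 / s^2
kg·m²/s² reduces to the same SI base units, so it is a valid unit for energy.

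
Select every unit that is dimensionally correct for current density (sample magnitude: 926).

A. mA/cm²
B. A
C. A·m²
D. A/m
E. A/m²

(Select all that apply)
A, E

current density has SI base units: A / m^2

Checking each option against A / m^2:
  A. mA/cm²: ✓ matches
  B. A: ✗ does not match
  C. A·m²: ✗ does not match
  D. A/m: ✗ does not match
  E. A/m²: ✓ matches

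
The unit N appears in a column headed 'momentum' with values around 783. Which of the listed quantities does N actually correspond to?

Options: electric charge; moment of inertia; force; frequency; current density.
force

momentum should have units dimensionally equivalent to kg * m / s (e.g. kg·m/s).
The given unit 'N' reduces to kg * m / s^2. Of the listed options, that is the dimensionality of force.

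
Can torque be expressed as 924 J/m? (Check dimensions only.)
No

torque has SI base units: kg * m^2 / s^2
J/m does NOT reduce to kg * m^2 / s^2; a valid unit for torque would be e.g. N·m.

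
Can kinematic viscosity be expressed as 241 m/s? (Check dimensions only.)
No

kinematic viscosity has SI base units: m^2 / s
m/s does NOT reduce to m^2 / s; a valid unit for kinematic viscosity would be e.g. m²/s.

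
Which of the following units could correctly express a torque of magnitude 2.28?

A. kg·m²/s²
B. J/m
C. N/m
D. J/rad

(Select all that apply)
A, D

torque has SI base units: kg * m^2 / s^2

Checking each option against kg * m^2 / s^2:
  A. kg·m²/s²: ✓ matches
  B. J/m: ✗ does not match
  C. N/m: ✗ does not match
  D. J/rad: ✓ matches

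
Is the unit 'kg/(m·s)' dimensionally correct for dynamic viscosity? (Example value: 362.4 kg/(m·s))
Yes

dynamic viscosity has SI base units: kg / (m * s)
kg/(m·s) reduces to the same SI base units, so it is a valid unit for dynamic viscosity.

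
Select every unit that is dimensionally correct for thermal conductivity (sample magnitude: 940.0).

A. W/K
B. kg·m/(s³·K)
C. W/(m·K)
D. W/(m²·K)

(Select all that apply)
B, C

thermal conductivity has SI base units: kg * m / (s^3 * K)

Checking each option against kg * m / (s^3 * K):
  A. W/K: ✗ does not match
  B. kg·m/(s³·K): ✓ matches
  C. W/(m·K): ✓ matches
  D. W/(m²·K): ✗ does not match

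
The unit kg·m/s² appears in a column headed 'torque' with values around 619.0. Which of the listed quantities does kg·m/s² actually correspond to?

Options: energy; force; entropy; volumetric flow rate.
force

torque should have units dimensionally equivalent to kg * m^2 / s^2 (e.g. N·m).
The given unit 'kg·m/s²' reduces to kg * m / s^2. Of the listed options, that is the dimensionality of force.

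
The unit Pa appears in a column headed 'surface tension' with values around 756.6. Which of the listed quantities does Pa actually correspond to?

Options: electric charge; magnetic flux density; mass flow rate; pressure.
pressure

surface tension should have units dimensionally equivalent to kg / s^2 (e.g. N/m).
The given unit 'Pa' reduces to kg / (m * s^2). Of the listed options, that is the dimensionality of pressure.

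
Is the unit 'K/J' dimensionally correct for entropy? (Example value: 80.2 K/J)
No

entropy has SI base units: kg * m^2 / (s^2 * K)
K/J does NOT reduce to kg * m^2 / (s^2 * K); a valid unit for entropy would be e.g. J/K.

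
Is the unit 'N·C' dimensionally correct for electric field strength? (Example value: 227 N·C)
No

electric field strength has SI base units: kg * m / (A * s^3)
N·C does NOT reduce to kg * m / (A * s^3); a valid unit for electric field strength would be e.g. V/m.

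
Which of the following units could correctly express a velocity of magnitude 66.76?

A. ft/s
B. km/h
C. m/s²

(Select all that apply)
A, B

velocity has SI base units: m / s

Checking each option against m / s:
  A. ft/s: ✓ matches
  B. km/h: ✓ matches
  C. m/s²: ✗ does not match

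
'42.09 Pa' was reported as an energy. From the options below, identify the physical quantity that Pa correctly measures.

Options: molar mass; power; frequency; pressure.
pressure

energy should have units dimensionally equivalent to kg * m^2 / s^2 (e.g. J).
The given unit 'Pa' reduces to kg / (m * s^2). Of the listed options, that is the dimensionality of pressure.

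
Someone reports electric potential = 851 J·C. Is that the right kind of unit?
No

electric potential has SI base units: kg * m^2 / (A * s^3)
J·C does NOT reduce to kg * m^2 / (A * s^3); a valid unit for electric potential would be e.g. V.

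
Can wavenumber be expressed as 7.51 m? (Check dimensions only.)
No

wavenumber has SI base units: 1 / m
m does NOT reduce to 1 / m; a valid unit for wavenumber would be e.g. 1/m.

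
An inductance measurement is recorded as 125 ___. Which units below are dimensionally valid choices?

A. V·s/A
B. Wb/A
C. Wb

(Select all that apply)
A, B

inductance has SI base units: kg * m^2 / (A^2 * s^2)

Checking each option against kg * m^2 / (A^2 * s^2):
  A. V·s/A: ✓ matches
  B. Wb/A: ✓ matches
  C. Wb: ✗ does not match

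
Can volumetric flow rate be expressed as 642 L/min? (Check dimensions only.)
Yes

volumetric flow rate has SI base units: m^3 / s
L/min reduces to the same SI base units, so it is a valid unit for volumetric flow rate.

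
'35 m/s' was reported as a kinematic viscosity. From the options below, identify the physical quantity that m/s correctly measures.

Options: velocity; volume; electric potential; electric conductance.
velocity

kinematic viscosity should have units dimensionally equivalent to m^2 / s (e.g. m²/s).
The given unit 'm/s' reduces to m / s. Of the listed options, that is the dimensionality of velocity.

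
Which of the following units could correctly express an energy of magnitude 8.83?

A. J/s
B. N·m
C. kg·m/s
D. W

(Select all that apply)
B

energy has SI base units: kg * m^2 / s^2

Checking each option against kg * m^2 / s^2:
  A. J/s: ✗ does not match
  B. N·m: ✓ matches
  C. kg·m/s: ✗ does not match
  D. W: ✗ does not match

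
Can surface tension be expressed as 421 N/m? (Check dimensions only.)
Yes

surface tension has SI base units: kg / s^2
N/m reduces to the same SI base units, so it is a valid unit for surface tension.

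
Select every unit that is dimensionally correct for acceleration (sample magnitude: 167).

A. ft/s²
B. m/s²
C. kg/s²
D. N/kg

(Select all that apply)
A, B, D

acceleration has SI base units: m / s^2

Checking each option against m / s^2:
  A. ft/s²: ✓ matches
  B. m/s²: ✓ matches
  C. kg/s²: ✗ does not match
  D. N/kg: ✓ matches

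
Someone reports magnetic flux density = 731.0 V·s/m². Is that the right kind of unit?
Yes

magnetic flux density has SI base units: kg / (A * s^2)
V·s/m² reduces to the same SI base units, so it is a valid unit for magnetic flux density.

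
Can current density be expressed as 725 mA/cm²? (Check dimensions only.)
Yes

current density has SI base units: A / m^2
mA/cm² reduces to the same SI base units, so it is a valid unit for current density.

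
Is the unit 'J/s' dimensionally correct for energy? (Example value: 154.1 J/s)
No

energy has SI base units: kg * m^2 / s^2
J/s does NOT reduce to kg * m^2 / s^2; a valid unit for energy would be e.g. J.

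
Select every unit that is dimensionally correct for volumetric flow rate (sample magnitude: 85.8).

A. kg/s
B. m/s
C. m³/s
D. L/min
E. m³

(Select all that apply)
C, D

volumetric flow rate has SI base units: m^3 / s

Checking each option against m^3 / s:
  A. kg/s: ✗ does not match
  B. m/s: ✗ does not match
  C. m³/s: ✓ matches
  D. L/min: ✓ matches
  E. m³: ✗ does not match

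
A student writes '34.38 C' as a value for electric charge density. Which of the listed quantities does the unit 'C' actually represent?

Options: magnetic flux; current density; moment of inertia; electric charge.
electric charge

electric charge density should have units dimensionally equivalent to A * s / m^3 (e.g. C/m³).
The given unit 'C' reduces to A * s. Of the listed options, that is the dimensionality of electric charge.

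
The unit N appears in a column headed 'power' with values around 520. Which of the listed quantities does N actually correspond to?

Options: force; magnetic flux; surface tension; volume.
force

power should have units dimensionally equivalent to kg * m^2 / s^3 (e.g. W).
The given unit 'N' reduces to kg * m / s^2. Of the listed options, that is the dimensionality of force.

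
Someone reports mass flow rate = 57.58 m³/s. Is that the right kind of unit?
No

mass flow rate has SI base units: kg / s
m³/s does NOT reduce to kg / s; a valid unit for mass flow rate would be e.g. kg/s.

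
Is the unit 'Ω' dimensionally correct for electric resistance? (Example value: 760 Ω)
Yes

electric resistance has SI base units: kg * m^2 / (A^2 * s^3)
Ω reduces to the same SI base units, so it is a valid unit for electric resistance.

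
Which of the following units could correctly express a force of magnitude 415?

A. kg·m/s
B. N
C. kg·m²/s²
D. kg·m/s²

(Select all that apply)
B, D

force has SI base units: kg * m / s^2

Checking each option against kg * m / s^2:
  A. kg·m/s: ✗ does not match
  B. N: ✓ matches
  C. kg·m²/s²: ✗ does not match
  D. kg·m/s²: ✓ matches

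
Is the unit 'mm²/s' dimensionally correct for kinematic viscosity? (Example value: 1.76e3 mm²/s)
Yes

kinematic viscosity has SI base units: m^2 / s
mm²/s reduces to the same SI base units, so it is a valid unit for kinematic viscosity.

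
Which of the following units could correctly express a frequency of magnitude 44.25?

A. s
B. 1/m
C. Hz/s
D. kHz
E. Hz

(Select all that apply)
D, E

frequency has SI base units: 1 / s

Checking each option against 1 / s:
  A. s: ✗ does not match
  B. 1/m: ✗ does not match
  C. Hz/s: ✗ does not match
  D. kHz: ✓ matches
  E. Hz: ✓ matches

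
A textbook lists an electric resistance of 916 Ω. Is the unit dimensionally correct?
Yes

electric resistance has SI base units: kg * m^2 / (A^2 * s^3)
Ω reduces to the same SI base units, so it is a valid unit for electric resistance.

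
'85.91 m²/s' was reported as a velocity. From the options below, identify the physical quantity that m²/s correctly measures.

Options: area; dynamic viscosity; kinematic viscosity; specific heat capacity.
kinematic viscosity

velocity should have units dimensionally equivalent to m / s (e.g. m/s).
The given unit 'm²/s' reduces to m^2 / s. Of the listed options, that is the dimensionality of kinematic viscosity.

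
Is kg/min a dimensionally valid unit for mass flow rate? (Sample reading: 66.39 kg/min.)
Yes

mass flow rate has SI base units: kg / s
kg/min reduces to the same SI base units, so it is a valid unit for mass flow rate.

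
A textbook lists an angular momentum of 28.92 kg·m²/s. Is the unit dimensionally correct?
Yes

angular momentum has SI base units: kg * m^2 / s
kg·m²/s reduces to the same SI base units, so it is a valid unit for angular momentum.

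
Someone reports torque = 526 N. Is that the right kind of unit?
No

torque has SI base units: kg * m^2 / s^2
N does NOT reduce to kg * m^2 / s^2; a valid unit for torque would be e.g. N·m.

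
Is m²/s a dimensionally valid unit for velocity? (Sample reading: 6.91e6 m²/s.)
No

velocity has SI base units: m / s
m²/s does NOT reduce to m / s; a valid unit for velocity would be e.g. m/s.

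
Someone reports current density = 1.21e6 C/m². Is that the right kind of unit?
No

current density has SI base units: A / m^2
C/m² does NOT reduce to A / m^2; a valid unit for current density would be e.g. A/m².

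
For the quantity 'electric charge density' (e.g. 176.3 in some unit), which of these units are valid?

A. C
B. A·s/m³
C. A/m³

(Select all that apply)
B

electric charge density has SI base units: A * s / m^3

Checking each option against A * s / m^3:
  A. C: ✗ does not match
  B. A·s/m³: ✓ matches
  C. A/m³: ✗ does not match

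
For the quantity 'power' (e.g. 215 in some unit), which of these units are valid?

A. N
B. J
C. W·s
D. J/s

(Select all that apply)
D

power has SI base units: kg * m^2 / s^3

Checking each option against kg * m^2 / s^3:
  A. N: ✗ does not match
  B. J: ✗ does not match
  C. W·s: ✗ does not match
  D. J/s: ✓ matches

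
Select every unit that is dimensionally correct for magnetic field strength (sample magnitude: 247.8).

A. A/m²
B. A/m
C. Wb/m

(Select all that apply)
B

magnetic field strength has SI base units: A / m

Checking each option against A / m:
  A. A/m²: ✗ does not match
  B. A/m: ✓ matches
  C. Wb/m: ✗ does not match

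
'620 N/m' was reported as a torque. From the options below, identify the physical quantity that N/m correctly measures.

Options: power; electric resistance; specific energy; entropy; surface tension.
surface tension

torque should have units dimensionally equivalent to kg * m^2 / s^2 (e.g. N·m).
The given unit 'N/m' reduces to kg / s^2. Of the listed options, that is the dimensionality of surface tension.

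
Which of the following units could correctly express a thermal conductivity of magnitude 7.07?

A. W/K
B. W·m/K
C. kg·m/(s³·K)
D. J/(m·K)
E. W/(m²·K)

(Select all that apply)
C

thermal conductivity has SI base units: kg * m / (s^3 * K)

Checking each option against kg * m / (s^3 * K):
  A. W/K: ✗ does not match
  B. W·m/K: ✗ does not match
  C. kg·m/(s³·K): ✓ matches
  D. J/(m·K): ✗ does not match
  E. W/(m²·K): ✗ does not match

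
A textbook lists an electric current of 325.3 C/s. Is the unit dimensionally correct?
Yes

electric current has SI base units: A
C/s reduces to the same SI base units, so it is a valid unit for electric current.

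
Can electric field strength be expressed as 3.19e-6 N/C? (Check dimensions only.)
Yes

electric field strength has SI base units: kg * m / (A * s^3)
N/C reduces to the same SI base units, so it is a valid unit for electric field strength.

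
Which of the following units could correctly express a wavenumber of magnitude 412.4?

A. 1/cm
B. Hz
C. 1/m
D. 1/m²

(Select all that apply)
A, C

wavenumber has SI base units: 1 / m

Checking each option against 1 / m:
  A. 1/cm: ✓ matches
  B. Hz: ✗ does not match
  C. 1/m: ✓ matches
  D. 1/m²: ✗ does not match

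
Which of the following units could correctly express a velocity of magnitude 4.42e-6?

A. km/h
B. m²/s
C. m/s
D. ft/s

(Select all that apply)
A, C, D

velocity has SI base units: m / s

Checking each option against m / s:
  A. km/h: ✓ matches
  B. m²/s: ✗ does not match
  C. m/s: ✓ matches
  D. ft/s: ✓ matches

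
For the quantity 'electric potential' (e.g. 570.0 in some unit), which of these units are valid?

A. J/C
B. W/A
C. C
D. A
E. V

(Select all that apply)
A, B, E

electric potential has SI base units: kg * m^2 / (A * s^3)

Checking each option against kg * m^2 / (A * s^3):
  A. J/C: ✓ matches
  B. W/A: ✓ matches
  C. C: ✗ does not match
  D. A: ✗ does not match
  E. V: ✓ matches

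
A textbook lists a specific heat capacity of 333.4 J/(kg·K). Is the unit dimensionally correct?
Yes

specific heat capacity has SI base units: m^2 / (s^2 * K)
J/(kg·K) reduces to the same SI base units, so it is a valid unit for specific heat capacity.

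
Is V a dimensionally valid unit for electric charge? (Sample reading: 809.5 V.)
No

electric charge has SI base units: A * s
V does NOT reduce to A * s; a valid unit for electric charge would be e.g. C.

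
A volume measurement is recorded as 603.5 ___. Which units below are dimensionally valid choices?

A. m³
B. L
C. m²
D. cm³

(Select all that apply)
A, B, D

volume has SI base units: m^3

Checking each option against m^3:
  A. m³: ✓ matches
  B. L: ✓ matches
  C. m²: ✗ does not match
  D. cm³: ✓ matches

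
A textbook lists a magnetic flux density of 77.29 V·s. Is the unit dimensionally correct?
No

magnetic flux density has SI base units: kg / (A * s^2)
V·s does NOT reduce to kg / (A * s^2); a valid unit for magnetic flux density would be e.g. T.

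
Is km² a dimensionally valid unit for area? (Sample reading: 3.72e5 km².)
Yes

area has SI base units: m^2
km² reduces to the same SI base units, so it is a valid unit for area.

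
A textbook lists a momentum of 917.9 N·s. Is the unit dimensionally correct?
Yes

momentum has SI base units: kg * m / s
N·s reduces to the same SI base units, so it is a valid unit for momentum.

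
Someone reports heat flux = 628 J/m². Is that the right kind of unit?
No

heat flux has SI base units: kg / s^3
J/m² does NOT reduce to kg / s^3; a valid unit for heat flux would be e.g. W/m².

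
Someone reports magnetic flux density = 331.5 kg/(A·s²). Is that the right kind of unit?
Yes

magnetic flux density has SI base units: kg / (A * s^2)
kg/(A·s²) reduces to the same SI base units, so it is a valid unit for magnetic flux density.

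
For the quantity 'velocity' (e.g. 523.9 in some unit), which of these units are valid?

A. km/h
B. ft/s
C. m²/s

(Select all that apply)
A, B

velocity has SI base units: m / s

Checking each option against m / s:
  A. km/h: ✓ matches
  B. ft/s: ✓ matches
  C. m²/s: ✗ does not match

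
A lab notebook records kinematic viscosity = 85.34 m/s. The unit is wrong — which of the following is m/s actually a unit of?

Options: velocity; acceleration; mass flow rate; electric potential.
velocity

kinematic viscosity should have units dimensionally equivalent to m^2 / s (e.g. m²/s).
The given unit 'm/s' reduces to m / s. Of the listed options, that is the dimensionality of velocity.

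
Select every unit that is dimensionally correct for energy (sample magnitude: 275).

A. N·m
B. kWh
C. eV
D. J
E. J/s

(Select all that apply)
A, B, C, D

energy has SI base units: kg * m^2 / s^2

Checking each option against kg * m^2 / s^2:
  A. N·m: ✓ matches
  B. kWh: ✓ matches
  C. eV: ✓ matches
  D. J: ✓ matches
  E. J/s: ✗ does not match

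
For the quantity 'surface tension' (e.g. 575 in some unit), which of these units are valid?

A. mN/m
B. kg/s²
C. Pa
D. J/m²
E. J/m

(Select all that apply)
A, B, D

surface tension has SI base units: kg / s^2

Checking each option against kg / s^2:
  A. mN/m: ✓ matches
  B. kg/s²: ✓ matches
  C. Pa: ✗ does not match
  D. J/m²: ✓ matches
  E. J/m: ✗ does not match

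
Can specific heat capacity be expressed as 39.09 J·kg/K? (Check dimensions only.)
No

specific heat capacity has SI base units: m^2 / (s^2 * K)
J·kg/K does NOT reduce to m^2 / (s^2 * K); a valid unit for specific heat capacity would be e.g. J/(kg·K).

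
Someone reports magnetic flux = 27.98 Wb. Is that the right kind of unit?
Yes

magnetic flux has SI base units: kg * m^2 / (A * s^2)
Wb reduces to the same SI base units, so it is a valid unit for magnetic flux.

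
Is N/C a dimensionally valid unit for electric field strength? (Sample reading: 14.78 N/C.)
Yes

electric field strength has SI base units: kg * m / (A * s^3)
N/C reduces to the same SI base units, so it is a valid unit for electric field strength.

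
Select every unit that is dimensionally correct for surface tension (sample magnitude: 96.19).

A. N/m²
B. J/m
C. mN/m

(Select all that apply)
C

surface tension has SI base units: kg / s^2

Checking each option against kg / s^2:
  A. N/m²: ✗ does not match
  B. J/m: ✗ does not match
  C. mN/m: ✓ matches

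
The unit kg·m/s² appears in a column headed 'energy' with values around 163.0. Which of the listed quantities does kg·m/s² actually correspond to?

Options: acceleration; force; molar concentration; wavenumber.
force

energy should have units dimensionally equivalent to kg * m^2 / s^2 (e.g. J).
The given unit 'kg·m/s²' reduces to kg * m / s^2. Of the listed options, that is the dimensionality of force.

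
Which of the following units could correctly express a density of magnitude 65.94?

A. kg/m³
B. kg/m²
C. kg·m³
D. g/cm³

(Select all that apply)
A, D

density has SI base units: kg / m^3

Checking each option against kg / m^3:
  A. kg/m³: ✓ matches
  B. kg/m²: ✗ does not match
  C. kg·m³: ✗ does not match
  D. g/cm³: ✓ matches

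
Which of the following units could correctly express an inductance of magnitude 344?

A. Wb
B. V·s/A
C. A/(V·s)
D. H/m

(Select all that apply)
B

inductance has SI base units: kg * m^2 / (A^2 * s^2)

Checking each option against kg * m^2 / (A^2 * s^2):
  A. Wb: ✗ does not match
  B. V·s/A: ✓ matches
  C. A/(V·s): ✗ does not match
  D. H/m: ✗ does not match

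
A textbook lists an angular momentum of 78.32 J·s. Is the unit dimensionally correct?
Yes

angular momentum has SI base units: kg * m^2 / s
J·s reduces to the same SI base units, so it is a valid unit for angular momentum.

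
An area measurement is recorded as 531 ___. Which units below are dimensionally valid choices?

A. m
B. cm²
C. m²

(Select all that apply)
B, C

area has SI base units: m^2

Checking each option against m^2:
  A. m: ✗ does not match
  B. cm²: ✓ matches
  C. m²: ✓ matches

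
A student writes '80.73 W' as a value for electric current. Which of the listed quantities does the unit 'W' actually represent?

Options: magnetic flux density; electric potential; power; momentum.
power

electric current should have units dimensionally equivalent to A (e.g. A).
The given unit 'W' reduces to kg * m^2 / s^3. Of the listed options, that is the dimensionality of power.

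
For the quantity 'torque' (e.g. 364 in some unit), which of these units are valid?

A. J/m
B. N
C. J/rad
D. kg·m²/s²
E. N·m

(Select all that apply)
C, D, E

torque has SI base units: kg * m^2 / s^2

Checking each option against kg * m^2 / s^2:
  A. J/m: ✗ does not match
  B. N: ✗ does not match
  C. J/rad: ✓ matches
  D. kg·m²/s²: ✓ matches
  E. N·m: ✓ matches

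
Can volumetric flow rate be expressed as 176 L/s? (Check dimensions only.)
Yes

volumetric flow rate has SI base units: m^3 / s
L/s reduces to the same SI base units, so it is a valid unit for volumetric flow rate.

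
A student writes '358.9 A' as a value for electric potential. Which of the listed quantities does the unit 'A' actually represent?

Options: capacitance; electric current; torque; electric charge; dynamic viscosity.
electric current

electric potential should have units dimensionally equivalent to kg * m^2 / (A * s^3) (e.g. V).
The given unit 'A' reduces to A. Of the listed options, that is the dimensionality of electric current.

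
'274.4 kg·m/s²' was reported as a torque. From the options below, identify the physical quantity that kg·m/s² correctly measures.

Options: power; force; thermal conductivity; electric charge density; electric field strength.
force

torque should have units dimensionally equivalent to kg * m^2 / s^2 (e.g. N·m).
The given unit 'kg·m/s²' reduces to kg * m / s^2. Of the listed options, that is the dimensionality of force.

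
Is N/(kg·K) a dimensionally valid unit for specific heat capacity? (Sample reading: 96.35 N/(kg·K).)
No

specific heat capacity has SI base units: m^2 / (s^2 * K)
N/(kg·K) does NOT reduce to m^2 / (s^2 * K); a valid unit for specific heat capacity would be e.g. J/(kg·K).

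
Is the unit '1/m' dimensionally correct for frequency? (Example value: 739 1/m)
No

frequency has SI base units: 1 / s
1/m does NOT reduce to 1 / s; a valid unit for frequency would be e.g. Hz.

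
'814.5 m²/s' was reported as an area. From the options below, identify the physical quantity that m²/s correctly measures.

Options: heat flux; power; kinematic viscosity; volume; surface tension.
kinematic viscosity

area should have units dimensionally equivalent to m^2 (e.g. m²).
The given unit 'm²/s' reduces to m^2 / s. Of the listed options, that is the dimensionality of kinematic viscosity.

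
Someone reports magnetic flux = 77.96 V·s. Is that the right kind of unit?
Yes

magnetic flux has SI base units: kg * m^2 / (A * s^2)
V·s reduces to the same SI base units, so it is a valid unit for magnetic flux.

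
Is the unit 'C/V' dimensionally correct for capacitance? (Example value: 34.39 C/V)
Yes

capacitance has SI base units: A^2 * s^4 / (kg * m^2)
C/V reduces to the same SI base units, so it is a valid unit for capacitance.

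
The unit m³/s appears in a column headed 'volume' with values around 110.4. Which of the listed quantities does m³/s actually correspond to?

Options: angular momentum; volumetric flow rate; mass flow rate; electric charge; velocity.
volumetric flow rate

volume should have units dimensionally equivalent to m^3 (e.g. m³).
The given unit 'm³/s' reduces to m^3 / s. Of the listed options, that is the dimensionality of volumetric flow rate.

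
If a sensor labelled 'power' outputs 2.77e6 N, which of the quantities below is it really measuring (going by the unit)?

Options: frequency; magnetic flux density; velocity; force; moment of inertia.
force

power should have units dimensionally equivalent to kg * m^2 / s^3 (e.g. W).
The given unit 'N' reduces to kg * m / s^2. Of the listed options, that is the dimensionality of force.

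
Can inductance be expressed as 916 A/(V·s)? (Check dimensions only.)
No

inductance has SI base units: kg * m^2 / (A^2 * s^2)
A/(V·s) does NOT reduce to kg * m^2 / (A^2 * s^2); a valid unit for inductance would be e.g. H.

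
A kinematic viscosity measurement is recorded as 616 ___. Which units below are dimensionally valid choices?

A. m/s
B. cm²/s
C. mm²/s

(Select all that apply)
B, C

kinematic viscosity has SI base units: m^2 / s

Checking each option against m^2 / s:
  A. m/s: ✗ does not match
  B. cm²/s: ✓ matches
  C. mm²/s: ✓ matches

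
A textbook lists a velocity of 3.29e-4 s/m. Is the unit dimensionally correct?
No

velocity has SI base units: m / s
s/m does NOT reduce to m / s; a valid unit for velocity would be e.g. m/s.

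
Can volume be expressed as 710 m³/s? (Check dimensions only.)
No

volume has SI base units: m^3
m³/s does NOT reduce to m^3; a valid unit for volume would be e.g. m³.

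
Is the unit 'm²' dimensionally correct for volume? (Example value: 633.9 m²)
No

volume has SI base units: m^3
m² does NOT reduce to m^3; a valid unit for volume would be e.g. m³.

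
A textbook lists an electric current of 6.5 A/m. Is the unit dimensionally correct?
No

electric current has SI base units: A
A/m does NOT reduce to A; a valid unit for electric current would be e.g. A.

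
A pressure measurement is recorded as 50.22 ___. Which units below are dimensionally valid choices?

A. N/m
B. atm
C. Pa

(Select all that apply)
B, C

pressure has SI base units: kg / (m * s^2)

Checking each option against kg / (m * s^2):
  A. N/m: ✗ does not match
  B. atm: ✓ matches
  C. Pa: ✓ matches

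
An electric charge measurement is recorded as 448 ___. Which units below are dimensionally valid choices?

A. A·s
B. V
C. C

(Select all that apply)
A, C

electric charge has SI base units: A * s

Checking each option against A * s:
  A. A·s: ✓ matches
  B. V: ✗ does not match
  C. C: ✓ matches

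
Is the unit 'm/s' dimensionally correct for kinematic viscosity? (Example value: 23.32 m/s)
No

kinematic viscosity has SI base units: m^2 / s
m/s does NOT reduce to m^2 / s; a valid unit for kinematic viscosity would be e.g. m²/s.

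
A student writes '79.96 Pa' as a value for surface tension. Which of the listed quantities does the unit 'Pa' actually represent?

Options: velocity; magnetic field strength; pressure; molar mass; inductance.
pressure

surface tension should have units dimensionally equivalent to kg / s^2 (e.g. N/m).
The given unit 'Pa' reduces to kg / (m * s^2). Of the listed options, that is the dimensionality of pressure.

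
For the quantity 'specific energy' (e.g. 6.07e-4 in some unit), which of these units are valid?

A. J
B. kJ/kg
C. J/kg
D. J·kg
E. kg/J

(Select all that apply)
B, C

specific energy has SI base units: m^2 / s^2

Checking each option against m^2 / s^2:
  A. J: ✗ does not match
  B. kJ/kg: ✓ matches
  C. J/kg: ✓ matches
  D. J·kg: ✗ does not match
  E. kg/J: ✗ does not match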